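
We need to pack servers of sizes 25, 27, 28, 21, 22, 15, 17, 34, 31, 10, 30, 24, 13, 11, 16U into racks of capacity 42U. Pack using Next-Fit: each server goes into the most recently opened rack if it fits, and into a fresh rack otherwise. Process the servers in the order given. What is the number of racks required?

11

Put 25U in rack 1; 17U remain.
Put 27U in rack 2; 15U remain.
Put 28U in rack 3; 14U remain.
Put 21U in rack 4; 21U remain.
Put 22U in rack 5; 20U remain.
Put 15U in rack 5; 5U remain.
Put 17U in rack 6; 25U remain.
Put 34U in rack 7; 8U remain.
Put 31U in rack 8; 11U remain.
Put 10U in rack 8; 1U remain.
Put 30U in rack 9; 12U remain.
Put 24U in rack 10; 18U remain.
Put 13U in rack 10; 5U remain.
Put 11U in rack 11; 31U remain.
Put 16U in rack 11; 15U remain.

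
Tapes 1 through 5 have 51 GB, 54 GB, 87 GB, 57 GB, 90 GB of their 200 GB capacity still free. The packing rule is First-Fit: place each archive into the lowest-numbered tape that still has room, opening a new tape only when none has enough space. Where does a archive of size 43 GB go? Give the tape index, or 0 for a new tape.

Tapes with room: tape 1 (51 GB), tape 2 (54 GB), tape 3 (87 GB), tape 4 (57 GB), tape 5 (90 GB).
The first with room is tape 1.

1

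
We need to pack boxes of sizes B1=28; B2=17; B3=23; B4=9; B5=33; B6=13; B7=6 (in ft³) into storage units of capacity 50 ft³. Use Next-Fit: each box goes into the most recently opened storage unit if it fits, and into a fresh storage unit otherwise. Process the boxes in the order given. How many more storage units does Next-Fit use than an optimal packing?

Next-Fit: [28,17] [23,9] [33,13] [6] → 4 storage units.
Total size 129 ft³; any packing needs at least ⌈129/50⌉ = 3 storage units.
An optimal packing achieves that bound: [33,17] [28,13,9] [23,6] → 3 storage units.
Excess: 4 − 3 = 1.

1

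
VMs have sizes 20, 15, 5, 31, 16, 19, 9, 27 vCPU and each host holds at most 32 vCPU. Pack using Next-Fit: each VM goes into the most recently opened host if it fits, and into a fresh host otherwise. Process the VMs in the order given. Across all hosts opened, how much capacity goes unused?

50

Put 20 vCPU in host 1; 12 vCPU remain.
Put 15 vCPU in host 2; 17 vCPU remain.
Put 5 vCPU in host 2; 12 vCPU remain.
Put 31 vCPU in host 3; 1 vCPU remain.
Put 16 vCPU in host 4; 16 vCPU remain.
Put 19 vCPU in host 5; 13 vCPU remain.
Put 9 vCPU in host 5; 4 vCPU remain.
Put 27 vCPU in host 6; 5 vCPU remain.
6 hosts × 32 vCPU = 192 vCPU; used 142 vCPU; unused 50 vCPU.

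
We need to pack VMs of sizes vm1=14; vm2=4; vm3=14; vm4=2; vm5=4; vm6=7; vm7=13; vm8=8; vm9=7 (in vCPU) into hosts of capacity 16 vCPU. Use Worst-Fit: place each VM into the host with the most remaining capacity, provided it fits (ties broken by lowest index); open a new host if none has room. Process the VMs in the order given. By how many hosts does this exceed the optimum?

Worst-Fit: [14] [4,2,4] [14] [7,8] [13] [7] → 6 hosts.
Total size 73 vCPU; any packing needs at least ⌈73/16⌉ = 5 hosts.
An optimal packing achieves that bound: [14,2] [14] [13] [8,7] [7,4,4] → 5 hosts.
Excess: 6 − 5 = 1.

1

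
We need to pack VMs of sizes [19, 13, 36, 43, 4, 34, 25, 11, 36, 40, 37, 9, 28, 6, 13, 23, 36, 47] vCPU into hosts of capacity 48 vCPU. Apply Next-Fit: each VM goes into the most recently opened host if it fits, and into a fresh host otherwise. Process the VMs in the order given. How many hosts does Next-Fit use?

12

Put 19 vCPU in host 1; 29 vCPU remain.
Put 13 vCPU in host 1; 16 vCPU remain.
Put 36 vCPU in host 2; 12 vCPU remain.
Put 43 vCPU in host 3; 5 vCPU remain.
Put 4 vCPU in host 3; 1 vCPU remain.
Put 34 vCPU in host 4; 14 vCPU remain.
Put 25 vCPU in host 5; 23 vCPU remain.
Put 11 vCPU in host 5; 12 vCPU remain.
Put 36 vCPU in host 6; 12 vCPU remain.
Put 40 vCPU in host 7; 8 vCPU remain.
Put 37 vCPU in host 8; 11 vCPU remain.
Put 9 vCPU in host 8; 2 vCPU remain.
Put 28 vCPU in host 9; 20 vCPU remain.
Put 6 vCPU in host 9; 14 vCPU remain.
Put 13 vCPU in host 9; 1 vCPU remain.
Put 23 vCPU in host 10; 25 vCPU remain.
Put 36 vCPU in host 11; 12 vCPU remain.
Put 47 vCPU in host 12; 1 vCPU remain.
Final hosts: [19,13] [36] [43,4] [34] [25,11] [36] [40] [37,9] [28,6,13] [23] [36] [47].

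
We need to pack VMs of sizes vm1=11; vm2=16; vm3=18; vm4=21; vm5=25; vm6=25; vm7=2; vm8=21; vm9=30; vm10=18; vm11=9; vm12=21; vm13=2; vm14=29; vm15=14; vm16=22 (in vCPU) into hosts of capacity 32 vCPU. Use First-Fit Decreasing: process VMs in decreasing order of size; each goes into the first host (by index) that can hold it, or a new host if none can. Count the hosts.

Sorted descending: 30, 29, 25, 25, 22, 21, 21, 21, 18, 18, 16, 14, 11, 9, 2, 2.
30 vCPU → host 1 (remaining 2 vCPU)
29 vCPU → host 2 (remaining 3 vCPU)
25 vCPU → host 3 (remaining 7 vCPU)
25 vCPU → host 4 (remaining 7 vCPU)
22 vCPU → host 5 (remaining 10 vCPU)
21 vCPU → host 6 (remaining 11 vCPU)
21 vCPU → host 7 (remaining 11 vCPU)
21 vCPU → host 8 (remaining 11 vCPU)
18 vCPU → host 9 (remaining 14 vCPU)
18 vCPU → host 10 (remaining 14 vCPU)
16 vCPU → host 11 (remaining 16 vCPU)
14 vCPU → host 9 (remaining 0 vCPU)
11 vCPU → host 6 (remaining 0 vCPU)
9 vCPU → host 5 (remaining 1 vCPU)
2 vCPU → host 1 (remaining 0 vCPU)
2 vCPU → host 2 (remaining 1 vCPU)
Final hosts: [30,2] [29,2] [25] [25] [22,9] [21,11] [21] [21] [18,14] [18] [16].

11 hosts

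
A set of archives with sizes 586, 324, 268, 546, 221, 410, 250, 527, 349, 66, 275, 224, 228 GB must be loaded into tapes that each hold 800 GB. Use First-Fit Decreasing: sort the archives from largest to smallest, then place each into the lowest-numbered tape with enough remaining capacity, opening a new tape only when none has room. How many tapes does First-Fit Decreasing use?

6 tapes

Sorted descending: 586, 546, 527, 410, 349, 324, 275, 268, 250, 228, 224, 221, 66.
tape 1: place 586 GB, 214 GB left
tape 2: place 546 GB, 254 GB left
tape 3: place 527 GB, 273 GB left
tape 4: place 410 GB, 390 GB left
tape 4: place 349 GB, 41 GB left
tape 5: place 324 GB, 476 GB left
tape 5: place 275 GB, 201 GB left
tape 3: place 268 GB, 5 GB left
tape 2: place 250 GB, 4 GB left
tape 6: place 228 GB, 572 GB left
tape 6: place 224 GB, 348 GB left
tape 6: place 221 GB, 127 GB left
tape 1: place 66 GB, 148 GB left
Final tapes: [586,66] [546,250] [527,268] [410,349] [324,275] [228,224,221].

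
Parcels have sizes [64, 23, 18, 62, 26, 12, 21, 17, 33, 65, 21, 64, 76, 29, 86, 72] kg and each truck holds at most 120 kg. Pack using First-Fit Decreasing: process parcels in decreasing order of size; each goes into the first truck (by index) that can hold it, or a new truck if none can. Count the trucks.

Sorted descending: 86, 76, 72, 65, 64, 64, 62, 33, 29, 26, 23, 21, 21, 18, 17, 12.
truck 1: place 86 kg, 34 kg left
truck 2: place 76 kg, 44 kg left
truck 3: place 72 kg, 48 kg left
truck 4: place 65 kg, 55 kg left
truck 5: place 64 kg, 56 kg left
truck 6: place 64 kg, 56 kg left
truck 7: place 62 kg, 58 kg left
truck 1: place 33 kg, 1 kg left
truck 2: place 29 kg, 15 kg left
truck 3: place 26 kg, 22 kg left
truck 4: place 23 kg, 32 kg left
truck 3: place 21 kg, 1 kg left
truck 4: place 21 kg, 11 kg left
truck 5: place 18 kg, 38 kg left
truck 5: place 17 kg, 21 kg left
truck 2: place 12 kg, 3 kg left

7 trucks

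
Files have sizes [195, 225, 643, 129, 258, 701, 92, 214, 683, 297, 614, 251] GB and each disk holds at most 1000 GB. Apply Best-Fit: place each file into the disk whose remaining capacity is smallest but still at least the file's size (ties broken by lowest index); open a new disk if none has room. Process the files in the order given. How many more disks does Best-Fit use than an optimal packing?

Best-Fit: [195,225,258,251] [643,129,92] [701,214] [683,297] [614] → 5 disks.
Total size 4302 GB; any packing needs at least ⌈4302/1000⌉ = 5 disks.
So 5 is already optimal.

0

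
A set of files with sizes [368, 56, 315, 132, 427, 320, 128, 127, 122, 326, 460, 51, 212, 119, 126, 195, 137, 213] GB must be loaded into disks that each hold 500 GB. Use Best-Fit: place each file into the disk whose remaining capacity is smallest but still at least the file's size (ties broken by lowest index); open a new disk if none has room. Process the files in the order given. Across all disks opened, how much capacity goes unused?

368 GB → disk 1 (remaining 132 GB)
56 GB → disk 1 (remaining 76 GB)
315 GB → disk 2 (remaining 185 GB)
132 GB → disk 2 (remaining 53 GB)
427 GB → disk 3 (remaining 73 GB)
320 GB → disk 4 (remaining 180 GB)
128 GB → disk 4 (remaining 52 GB)
127 GB → disk 5 (remaining 373 GB)
122 GB → disk 5 (remaining 251 GB)
326 GB → disk 6 (remaining 174 GB)
460 GB → disk 7 (remaining 40 GB)
51 GB → disk 4 (remaining 1 GB)
212 GB → disk 5 (remaining 39 GB)
119 GB → disk 6 (remaining 55 GB)
126 GB → disk 8 (remaining 374 GB)
195 GB → disk 8 (remaining 179 GB)
137 GB → disk 8 (remaining 42 GB)
213 GB → disk 9 (remaining 287 GB)
9 disks × 500 GB = 4500 GB; used 3834 GB; unused 666 GB.

666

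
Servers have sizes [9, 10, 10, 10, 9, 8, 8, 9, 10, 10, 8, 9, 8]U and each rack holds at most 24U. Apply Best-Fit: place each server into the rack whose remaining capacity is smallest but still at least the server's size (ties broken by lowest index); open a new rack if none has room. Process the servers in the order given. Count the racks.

7

9U → rack 1 (remaining 15U)
10U → rack 1 (remaining 5U)
10U → rack 2 (remaining 14U)
10U → rack 2 (remaining 4U)
9U → rack 3 (remaining 15U)
8U → rack 3 (remaining 7U)
8U → rack 4 (remaining 16U)
9U → rack 4 (remaining 7U)
10U → rack 5 (remaining 14U)
10U → rack 5 (remaining 4U)
8U → rack 6 (remaining 16U)
9U → rack 6 (remaining 7U)
8U → rack 7 (remaining 16U)
Final racks: [9,10] [10,10] [9,8] [8,9] [10,10] [8,9] [8].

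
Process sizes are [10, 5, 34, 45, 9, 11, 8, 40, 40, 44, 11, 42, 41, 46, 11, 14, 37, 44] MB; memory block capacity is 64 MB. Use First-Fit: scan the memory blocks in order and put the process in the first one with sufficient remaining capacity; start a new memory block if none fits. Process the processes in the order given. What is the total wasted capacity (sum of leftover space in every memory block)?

148

memory block 1: place 10 MB, 54 MB left
memory block 1: place 5 MB, 49 MB left
memory block 1: place 34 MB, 15 MB left
memory block 2: place 45 MB, 19 MB left
memory block 1: place 9 MB, 6 MB left
memory block 2: place 11 MB, 8 MB left
memory block 2: place 8 MB, 0 MB left
memory block 3: place 40 MB, 24 MB left
memory block 4: place 40 MB, 24 MB left
memory block 5: place 44 MB, 20 MB left
memory block 3: place 11 MB, 13 MB left
memory block 6: place 42 MB, 22 MB left
memory block 7: place 41 MB, 23 MB left
memory block 8: place 46 MB, 18 MB left
memory block 3: place 11 MB, 2 MB left
memory block 4: place 14 MB, 10 MB left
memory block 9: place 37 MB, 27 MB left
memory block 10: place 44 MB, 20 MB left
10 memory blocks × 64 MB = 640 MB; used 492 MB; unused 148 MB.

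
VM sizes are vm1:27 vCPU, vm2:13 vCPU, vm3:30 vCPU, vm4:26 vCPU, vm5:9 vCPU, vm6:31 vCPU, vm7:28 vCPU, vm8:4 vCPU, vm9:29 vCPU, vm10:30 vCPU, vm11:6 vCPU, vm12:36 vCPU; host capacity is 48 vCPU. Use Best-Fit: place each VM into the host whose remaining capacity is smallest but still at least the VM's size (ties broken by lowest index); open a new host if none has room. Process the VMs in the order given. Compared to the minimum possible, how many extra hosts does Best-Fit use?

Best-Fit: [27,13,4] [30,9,6] [26] [31] [28] [29] [30] [36] → 8 hosts.
8 VMs exceed 24 vCPU (half the capacity), and no two of those can share a host, so at least 8 hosts are needed.
So 8 is already optimal.

0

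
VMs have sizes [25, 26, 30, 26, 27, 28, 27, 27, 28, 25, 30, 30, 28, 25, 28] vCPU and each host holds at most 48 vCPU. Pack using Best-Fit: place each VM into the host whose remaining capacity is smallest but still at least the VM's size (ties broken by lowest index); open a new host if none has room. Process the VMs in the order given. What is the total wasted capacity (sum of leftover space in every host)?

Put 25 vCPU in host 1; 23 vCPU remain.
Put 26 vCPU in host 2; 22 vCPU remain.
Put 30 vCPU in host 3; 18 vCPU remain.
Put 26 vCPU in host 4; 22 vCPU remain.
Put 27 vCPU in host 5; 21 vCPU remain.
Put 28 vCPU in host 6; 20 vCPU remain.
Put 27 vCPU in host 7; 21 vCPU remain.
Put 27 vCPU in host 8; 21 vCPU remain.
Put 28 vCPU in host 9; 20 vCPU remain.
Put 25 vCPU in host 10; 23 vCPU remain.
Put 30 vCPU in host 11; 18 vCPU remain.
Put 30 vCPU in host 12; 18 vCPU remain.
Put 28 vCPU in host 13; 20 vCPU remain.
Put 25 vCPU in host 14; 23 vCPU remain.
Put 28 vCPU in host 15; 20 vCPU remain.
15 hosts × 48 vCPU = 720 vCPU; used 410 vCPU; unused 310 vCPU.

310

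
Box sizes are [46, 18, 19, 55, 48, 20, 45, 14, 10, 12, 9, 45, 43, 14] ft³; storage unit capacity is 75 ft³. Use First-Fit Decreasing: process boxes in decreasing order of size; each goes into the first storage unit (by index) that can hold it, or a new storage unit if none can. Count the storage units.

6

Sorted descending: 55, 48, 46, 45, 45, 43, 20, 19, 18, 14, 14, 12, 10, 9.
55 ft³ → storage unit 1 (remaining 20 ft³)
48 ft³ → storage unit 2 (remaining 27 ft³)
46 ft³ → storage unit 3 (remaining 29 ft³)
45 ft³ → storage unit 4 (remaining 30 ft³)
45 ft³ → storage unit 5 (remaining 30 ft³)
43 ft³ → storage unit 6 (remaining 32 ft³)
20 ft³ → storage unit 1 (remaining 0 ft³)
19 ft³ → storage unit 2 (remaining 8 ft³)
18 ft³ → storage unit 3 (remaining 11 ft³)
14 ft³ → storage unit 4 (remaining 16 ft³)
14 ft³ → storage unit 4 (remaining 2 ft³)
12 ft³ → storage unit 5 (remaining 18 ft³)
10 ft³ → storage unit 3 (remaining 1 ft³)
9 ft³ → storage unit 5 (remaining 9 ft³)
Final storage units: [55,20] [48,19] [46,18,10] [45,14,14] [45,12,9] [43].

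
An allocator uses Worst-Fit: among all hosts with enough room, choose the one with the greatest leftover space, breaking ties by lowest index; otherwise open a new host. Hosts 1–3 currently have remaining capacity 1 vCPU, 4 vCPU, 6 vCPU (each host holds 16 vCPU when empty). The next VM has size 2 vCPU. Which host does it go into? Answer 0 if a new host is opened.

Hosts with room: host 2 (4 vCPU), host 3 (6 vCPU).
Most room is host 3 with 6 vCPU free.

3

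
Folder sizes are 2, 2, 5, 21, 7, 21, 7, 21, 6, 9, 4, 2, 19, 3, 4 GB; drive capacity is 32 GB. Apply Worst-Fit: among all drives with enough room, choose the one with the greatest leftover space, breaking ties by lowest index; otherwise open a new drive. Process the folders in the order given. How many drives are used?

5 drives

2 GB → drive 1 (remaining 30 GB)
2 GB → drive 1 (remaining 28 GB)
5 GB → drive 1 (remaining 23 GB)
21 GB → drive 1 (remaining 2 GB)
7 GB → drive 2 (remaining 25 GB)
21 GB → drive 2 (remaining 4 GB)
7 GB → drive 3 (remaining 25 GB)
21 GB → drive 3 (remaining 4 GB)
6 GB → drive 4 (remaining 26 GB)
9 GB → drive 4 (remaining 17 GB)
4 GB → drive 4 (remaining 13 GB)
2 GB → drive 4 (remaining 11 GB)
19 GB → drive 5 (remaining 13 GB)
3 GB → drive 5 (remaining 10 GB)
4 GB → drive 4 (remaining 7 GB)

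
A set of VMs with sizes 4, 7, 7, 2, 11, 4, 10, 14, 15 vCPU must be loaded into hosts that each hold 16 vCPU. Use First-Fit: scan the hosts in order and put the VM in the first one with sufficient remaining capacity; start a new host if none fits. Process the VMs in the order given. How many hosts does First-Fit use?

6

4 vCPU → host 1 (remaining 12 vCPU)
7 vCPU → host 1 (remaining 5 vCPU)
7 vCPU → host 2 (remaining 9 vCPU)
2 vCPU → host 1 (remaining 3 vCPU)
11 vCPU → host 3 (remaining 5 vCPU)
4 vCPU → host 2 (remaining 5 vCPU)
10 vCPU → host 4 (remaining 6 vCPU)
14 vCPU → host 5 (remaining 2 vCPU)
15 vCPU → host 6 (remaining 1 vCPU)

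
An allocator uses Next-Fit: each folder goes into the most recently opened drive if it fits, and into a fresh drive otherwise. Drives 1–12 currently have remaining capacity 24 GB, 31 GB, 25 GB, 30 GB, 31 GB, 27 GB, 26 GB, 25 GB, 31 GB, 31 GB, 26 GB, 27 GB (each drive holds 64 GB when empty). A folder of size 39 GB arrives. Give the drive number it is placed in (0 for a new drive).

Next-Fit only looks at drive 12, which has 27 GB free.
39 GB does not fit, so a new drive is opened.

0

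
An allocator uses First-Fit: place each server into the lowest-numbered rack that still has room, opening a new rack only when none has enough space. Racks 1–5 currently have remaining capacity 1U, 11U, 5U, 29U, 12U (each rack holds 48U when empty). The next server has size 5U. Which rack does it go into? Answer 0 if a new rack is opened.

2

Racks with room: rack 2 (11U), rack 3 (5U), rack 4 (29U), rack 5 (12U).
The first with room is rack 2.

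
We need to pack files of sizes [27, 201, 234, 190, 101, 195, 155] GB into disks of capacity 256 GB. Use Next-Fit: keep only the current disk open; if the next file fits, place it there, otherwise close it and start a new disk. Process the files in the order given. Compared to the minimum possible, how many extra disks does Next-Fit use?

1

Next-Fit: [27,201] [234] [190] [101] [195] [155] → 6 disks.
Total size 1103 GB; any packing needs at least ⌈1103/256⌉ = 5 disks.
An optimal packing achieves that bound: [234] [201,27] [195] [190] [155,101] → 5 disks.
Excess: 6 − 5 = 1.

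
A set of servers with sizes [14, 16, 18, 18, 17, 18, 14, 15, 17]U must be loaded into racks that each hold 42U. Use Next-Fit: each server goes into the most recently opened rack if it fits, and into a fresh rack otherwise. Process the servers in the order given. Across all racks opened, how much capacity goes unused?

Put 14U in rack 1; 28U remain.
Put 16U in rack 1; 12U remain.
Put 18U in rack 2; 24U remain.
Put 18U in rack 2; 6U remain.
Put 17U in rack 3; 25U remain.
Put 18U in rack 3; 7U remain.
Put 14U in rack 4; 28U remain.
Put 15U in rack 4; 13U remain.
Put 17U in rack 5; 25U remain.
5 racks × 42U = 210U; used 147U; unused 63U.

63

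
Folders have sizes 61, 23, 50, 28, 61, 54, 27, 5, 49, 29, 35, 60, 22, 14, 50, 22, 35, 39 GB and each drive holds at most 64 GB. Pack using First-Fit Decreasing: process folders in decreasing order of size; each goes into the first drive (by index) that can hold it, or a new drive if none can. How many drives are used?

12

Sorted descending: 61, 61, 60, 54, 50, 50, 49, 39, 35, 35, 29, 28, 27, 23, 22, 22, 14, 5.
Put 61 GB in drive 1; 3 GB remain.
Put 61 GB in drive 2; 3 GB remain.
Put 60 GB in drive 3; 4 GB remain.
Put 54 GB in drive 4; 10 GB remain.
Put 50 GB in drive 5; 14 GB remain.
Put 50 GB in drive 6; 14 GB remain.
Put 49 GB in drive 7; 15 GB remain.
Put 39 GB in drive 8; 25 GB remain.
Put 35 GB in drive 9; 29 GB remain.
Put 35 GB in drive 10; 29 GB remain.
Put 29 GB in drive 9; 0 GB remain.
Put 28 GB in drive 10; 1 GB remain.
Put 27 GB in drive 11; 37 GB remain.
Put 23 GB in drive 8; 2 GB remain.
Put 22 GB in drive 11; 15 GB remain.
Put 22 GB in drive 12; 42 GB remain.
Put 14 GB in drive 5; 0 GB remain.
Put 5 GB in drive 4; 5 GB remain.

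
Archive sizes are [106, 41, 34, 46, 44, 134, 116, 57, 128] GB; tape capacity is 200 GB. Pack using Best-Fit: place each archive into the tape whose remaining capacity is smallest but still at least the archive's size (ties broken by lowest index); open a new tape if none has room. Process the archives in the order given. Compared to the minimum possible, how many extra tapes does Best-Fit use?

1

Best-Fit: [106,41,34] [46,44] [134,57] [116] [128] → 5 tapes.
Total size 706 GB; any packing needs at least ⌈706/200⌉ = 4 tapes.
An optimal packing achieves that bound: [134,57] [128,46] [116,44,34] [106,41] → 4 tapes.
Excess: 5 − 4 = 1.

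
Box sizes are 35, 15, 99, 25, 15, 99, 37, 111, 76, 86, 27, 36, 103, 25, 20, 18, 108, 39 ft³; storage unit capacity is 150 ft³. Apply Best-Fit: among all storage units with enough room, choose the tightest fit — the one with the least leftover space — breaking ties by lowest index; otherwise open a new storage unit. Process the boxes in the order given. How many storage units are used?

7

storage unit 1: place 35 ft³, 115 ft³ left
storage unit 1: place 15 ft³, 100 ft³ left
storage unit 1: place 99 ft³, 1 ft³ left
storage unit 2: place 25 ft³, 125 ft³ left
storage unit 2: place 15 ft³, 110 ft³ left
storage unit 2: place 99 ft³, 11 ft³ left
storage unit 3: place 37 ft³, 113 ft³ left
storage unit 3: place 111 ft³, 2 ft³ left
storage unit 4: place 76 ft³, 74 ft³ left
storage unit 5: place 86 ft³, 64 ft³ left
storage unit 5: place 27 ft³, 37 ft³ left
storage unit 5: place 36 ft³, 1 ft³ left
storage unit 6: place 103 ft³, 47 ft³ left
storage unit 6: place 25 ft³, 22 ft³ left
storage unit 6: place 20 ft³, 2 ft³ left
storage unit 4: place 18 ft³, 56 ft³ left
storage unit 7: place 108 ft³, 42 ft³ left
storage unit 7: place 39 ft³, 3 ft³ left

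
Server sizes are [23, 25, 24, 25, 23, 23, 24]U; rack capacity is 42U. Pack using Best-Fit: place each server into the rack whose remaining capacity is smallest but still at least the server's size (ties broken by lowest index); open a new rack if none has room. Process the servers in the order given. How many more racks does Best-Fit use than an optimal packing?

0

Best-Fit: [23] [25] [24] [25] [23] [23] [24] → 7 racks.
7 servers exceed 21U (half the capacity), and no two of those can share a rack, so at least 7 racks are needed.
So 7 is already optimal.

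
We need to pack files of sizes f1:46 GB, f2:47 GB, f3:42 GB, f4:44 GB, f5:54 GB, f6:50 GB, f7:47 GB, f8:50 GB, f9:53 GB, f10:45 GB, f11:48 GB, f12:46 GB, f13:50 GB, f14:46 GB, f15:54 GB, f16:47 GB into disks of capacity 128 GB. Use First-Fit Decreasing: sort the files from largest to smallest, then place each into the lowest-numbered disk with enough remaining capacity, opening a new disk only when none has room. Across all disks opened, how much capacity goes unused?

Sorted descending: 54, 54, 53, 50, 50, 50, 48, 47, 47, 47, 46, 46, 46, 45, 44, 42.
54 GB → disk 1 (remaining 74 GB)
54 GB → disk 1 (remaining 20 GB)
53 GB → disk 2 (remaining 75 GB)
50 GB → disk 2 (remaining 25 GB)
50 GB → disk 3 (remaining 78 GB)
50 GB → disk 3 (remaining 28 GB)
48 GB → disk 4 (remaining 80 GB)
47 GB → disk 4 (remaining 33 GB)
47 GB → disk 5 (remaining 81 GB)
47 GB → disk 5 (remaining 34 GB)
46 GB → disk 6 (remaining 82 GB)
46 GB → disk 6 (remaining 36 GB)
46 GB → disk 7 (remaining 82 GB)
45 GB → disk 7 (remaining 37 GB)
44 GB → disk 8 (remaining 84 GB)
42 GB → disk 8 (remaining 42 GB)
8 disks × 128 GB = 1024 GB; used 769 GB; unused 255 GB.

255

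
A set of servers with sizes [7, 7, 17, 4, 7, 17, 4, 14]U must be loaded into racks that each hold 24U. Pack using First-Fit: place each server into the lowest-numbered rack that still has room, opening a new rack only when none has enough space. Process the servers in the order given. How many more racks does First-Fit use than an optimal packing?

0

First-Fit: [7,7,4,4] [17,7] [17] [14] → 4 racks.
Total size 77U; any packing needs at least ⌈77/24⌉ = 4 racks.
So 4 is already optimal.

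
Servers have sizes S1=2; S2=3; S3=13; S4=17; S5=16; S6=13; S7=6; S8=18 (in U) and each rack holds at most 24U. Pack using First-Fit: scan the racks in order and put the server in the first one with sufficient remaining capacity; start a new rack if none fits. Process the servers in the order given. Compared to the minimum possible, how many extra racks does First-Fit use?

First-Fit: [2,3,13,6] [17] [16] [13] [18] → 5 racks.
5 servers exceed 12U (half the capacity), and no two of those can share a rack, so at least 5 racks are needed.
So 5 is already optimal.

0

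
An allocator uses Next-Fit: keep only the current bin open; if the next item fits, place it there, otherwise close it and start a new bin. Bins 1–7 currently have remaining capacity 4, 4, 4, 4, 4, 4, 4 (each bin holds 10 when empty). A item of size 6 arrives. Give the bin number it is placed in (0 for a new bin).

Next-Fit only looks at bin 7, which has 4 free.
6 does not fit, so a new bin is opened.

0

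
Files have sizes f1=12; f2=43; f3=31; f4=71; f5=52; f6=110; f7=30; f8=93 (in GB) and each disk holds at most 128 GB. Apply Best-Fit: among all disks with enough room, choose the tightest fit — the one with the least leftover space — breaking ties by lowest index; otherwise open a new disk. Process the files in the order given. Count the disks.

4

disk 1: place f1 (12 GB), 116 GB left
disk 1: place f2 (43 GB), 73 GB left
disk 1: place f3 (31 GB), 42 GB left
disk 2: place f4 (71 GB), 57 GB left
disk 2: place f5 (52 GB), 5 GB left
disk 3: place f6 (110 GB), 18 GB left
disk 1: place f7 (30 GB), 12 GB left
disk 4: place f8 (93 GB), 35 GB left
Final disks: [12,43,31,30] [71,52] [110] [93].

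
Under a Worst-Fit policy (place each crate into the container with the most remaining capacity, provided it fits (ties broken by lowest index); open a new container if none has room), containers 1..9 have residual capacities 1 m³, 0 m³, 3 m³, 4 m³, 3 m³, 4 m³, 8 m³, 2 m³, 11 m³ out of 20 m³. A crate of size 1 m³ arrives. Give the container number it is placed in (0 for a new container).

Containers with room: container 1 (1 m³), container 3 (3 m³), container 4 (4 m³), container 5 (3 m³), container 6 (4 m³), container 7 (8 m³), container 8 (2 m³), container 9 (11 m³).
Most room is container 9 with 11 m³ free.

9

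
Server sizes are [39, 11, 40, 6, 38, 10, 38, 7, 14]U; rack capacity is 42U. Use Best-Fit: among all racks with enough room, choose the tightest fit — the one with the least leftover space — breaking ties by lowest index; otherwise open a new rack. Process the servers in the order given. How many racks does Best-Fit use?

Put 39U in rack 1; 3U remain.
Put 11U in rack 2; 31U remain.
Put 40U in rack 3; 2U remain.
Put 6U in rack 2; 25U remain.
Put 38U in rack 4; 4U remain.
Put 10U in rack 2; 15U remain.
Put 38U in rack 5; 4U remain.
Put 7U in rack 2; 8U remain.
Put 14U in rack 6; 28U remain.
Final racks: [39] [11,6,10,7] [40] [38] [38] [14].

6 racks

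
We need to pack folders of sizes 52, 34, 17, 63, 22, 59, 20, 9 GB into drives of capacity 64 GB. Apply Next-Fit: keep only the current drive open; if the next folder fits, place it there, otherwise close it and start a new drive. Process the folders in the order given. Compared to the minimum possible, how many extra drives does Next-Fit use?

Next-Fit: [52] [34,17] [63] [22] [59] [20,9] → 6 drives.
Total size 276 GB; any packing needs at least ⌈276/64⌉ = 5 drives.
An optimal packing achieves that bound: [63] [59] [52,9] [34,22] [20,17] → 5 drives.
Excess: 6 − 5 = 1.

1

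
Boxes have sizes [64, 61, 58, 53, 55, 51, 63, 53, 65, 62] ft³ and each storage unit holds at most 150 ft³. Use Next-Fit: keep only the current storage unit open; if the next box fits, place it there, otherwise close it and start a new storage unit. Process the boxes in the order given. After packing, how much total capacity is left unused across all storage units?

64 ft³ → storage unit 1 (remaining 86 ft³)
61 ft³ → storage unit 1 (remaining 25 ft³)
58 ft³ → storage unit 2 (remaining 92 ft³)
53 ft³ → storage unit 2 (remaining 39 ft³)
55 ft³ → storage unit 3 (remaining 95 ft³)
51 ft³ → storage unit 3 (remaining 44 ft³)
63 ft³ → storage unit 4 (remaining 87 ft³)
53 ft³ → storage unit 4 (remaining 34 ft³)
65 ft³ → storage unit 5 (remaining 85 ft³)
62 ft³ → storage unit 5 (remaining 23 ft³)
5 storage units × 150 ft³ = 750 ft³; used 585 ft³; unused 165 ft³.

165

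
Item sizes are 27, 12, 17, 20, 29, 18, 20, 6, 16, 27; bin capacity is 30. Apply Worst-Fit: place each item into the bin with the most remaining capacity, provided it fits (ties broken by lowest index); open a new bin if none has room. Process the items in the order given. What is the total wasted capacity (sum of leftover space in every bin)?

48

27 → bin 1 (remaining 3)
12 → bin 2 (remaining 18)
17 → bin 2 (remaining 1)
20 → bin 3 (remaining 10)
29 → bin 4 (remaining 1)
18 → bin 5 (remaining 12)
20 → bin 6 (remaining 10)
6 → bin 5 (remaining 6)
16 → bin 7 (remaining 14)
27 → bin 8 (remaining 3)
8 bins × 30 = 240; used 192; unused 48.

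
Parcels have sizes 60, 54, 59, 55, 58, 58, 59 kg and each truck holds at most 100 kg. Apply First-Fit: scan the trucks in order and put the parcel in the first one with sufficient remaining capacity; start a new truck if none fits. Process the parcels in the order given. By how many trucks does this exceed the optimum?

First-Fit: [60] [54] [59] [55] [58] [58] [59] → 7 trucks.
7 parcels exceed 50 kg (half the capacity), and no two of those can share a truck, so at least 7 trucks are needed.
So 7 is already optimal.

0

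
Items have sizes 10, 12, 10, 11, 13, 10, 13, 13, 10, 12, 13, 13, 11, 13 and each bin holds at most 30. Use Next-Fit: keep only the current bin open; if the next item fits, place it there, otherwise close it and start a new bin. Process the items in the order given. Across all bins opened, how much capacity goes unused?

bin 1: place 10, 20 left
bin 1: place 12, 8 left
bin 2: place 10, 20 left
bin 2: place 11, 9 left
bin 3: place 13, 17 left
bin 3: place 10, 7 left
bin 4: place 13, 17 left
bin 4: place 13, 4 left
bin 5: place 10, 20 left
bin 5: place 12, 8 left
bin 6: place 13, 17 left
bin 6: place 13, 4 left
bin 7: place 11, 19 left
bin 7: place 13, 6 left
7 bins × 30 = 210; used 164; unused 46.

46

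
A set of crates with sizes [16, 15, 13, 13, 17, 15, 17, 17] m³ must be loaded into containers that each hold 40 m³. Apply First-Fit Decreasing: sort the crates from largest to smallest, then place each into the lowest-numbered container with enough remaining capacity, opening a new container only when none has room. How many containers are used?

4

Sorted descending: 17, 17, 17, 16, 15, 15, 13, 13.
Put 17 m³ in container 1; 23 m³ remain.
Put 17 m³ in container 1; 6 m³ remain.
Put 17 m³ in container 2; 23 m³ remain.
Put 16 m³ in container 2; 7 m³ remain.
Put 15 m³ in container 3; 25 m³ remain.
Put 15 m³ in container 3; 10 m³ remain.
Put 13 m³ in container 4; 27 m³ remain.
Put 13 m³ in container 4; 14 m³ remain.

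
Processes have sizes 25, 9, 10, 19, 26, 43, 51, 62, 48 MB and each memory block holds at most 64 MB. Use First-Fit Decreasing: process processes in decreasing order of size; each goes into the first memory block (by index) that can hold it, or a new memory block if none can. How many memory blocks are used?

5

Sorted descending: 62, 51, 48, 43, 26, 25, 19, 10, 9.
memory block 1: place 62 MB, 2 MB left
memory block 2: place 51 MB, 13 MB left
memory block 3: place 48 MB, 16 MB left
memory block 4: place 43 MB, 21 MB left
memory block 5: place 26 MB, 38 MB left
memory block 5: place 25 MB, 13 MB left
memory block 4: place 19 MB, 2 MB left
memory block 2: place 10 MB, 3 MB left
memory block 3: place 9 MB, 7 MB left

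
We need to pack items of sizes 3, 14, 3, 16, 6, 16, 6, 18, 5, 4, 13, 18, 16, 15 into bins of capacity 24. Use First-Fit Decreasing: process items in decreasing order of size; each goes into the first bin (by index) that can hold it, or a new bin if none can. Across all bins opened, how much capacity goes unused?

39

Sorted descending: 18, 18, 16, 16, 16, 15, 14, 13, 6, 6, 5, 4, 3, 3.
18 → bin 1 (remaining 6)
18 → bin 2 (remaining 6)
16 → bin 3 (remaining 8)
16 → bin 4 (remaining 8)
16 → bin 5 (remaining 8)
15 → bin 6 (remaining 9)
14 → bin 7 (remaining 10)
13 → bin 8 (remaining 11)
6 → bin 1 (remaining 0)
6 → bin 2 (remaining 0)
5 → bin 3 (remaining 3)
4 → bin 4 (remaining 4)
3 → bin 3 (remaining 0)
3 → bin 4 (remaining 1)
8 bins × 24 = 192; used 153; unused 39.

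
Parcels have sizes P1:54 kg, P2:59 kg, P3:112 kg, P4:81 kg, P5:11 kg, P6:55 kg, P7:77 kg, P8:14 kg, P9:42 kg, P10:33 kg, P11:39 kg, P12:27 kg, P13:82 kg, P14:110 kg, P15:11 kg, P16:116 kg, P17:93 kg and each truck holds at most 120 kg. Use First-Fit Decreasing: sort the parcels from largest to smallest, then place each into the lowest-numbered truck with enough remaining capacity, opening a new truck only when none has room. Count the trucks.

9

Sorted descending: 116, 112, 110, 93, 82, 81, 77, 59, 55, 54, 42, 39, 33, 27, 14, 11, 11.
116 kg → truck 1 (remaining 4 kg)
112 kg → truck 2 (remaining 8 kg)
110 kg → truck 3 (remaining 10 kg)
93 kg → truck 4 (remaining 27 kg)
82 kg → truck 5 (remaining 38 kg)
81 kg → truck 6 (remaining 39 kg)
77 kg → truck 7 (remaining 43 kg)
59 kg → truck 8 (remaining 61 kg)
55 kg → truck 8 (remaining 6 kg)
54 kg → truck 9 (remaining 66 kg)
42 kg → truck 7 (remaining 1 kg)
39 kg → truck 6 (remaining 0 kg)
33 kg → truck 5 (remaining 5 kg)
27 kg → truck 4 (remaining 0 kg)
14 kg → truck 9 (remaining 52 kg)
11 kg → truck 9 (remaining 41 kg)
11 kg → truck 9 (remaining 30 kg)
Final trucks: [116] [112] [110] [93,27] [82,33] [81,39] [77,42] [59,55] [54,14,11,11].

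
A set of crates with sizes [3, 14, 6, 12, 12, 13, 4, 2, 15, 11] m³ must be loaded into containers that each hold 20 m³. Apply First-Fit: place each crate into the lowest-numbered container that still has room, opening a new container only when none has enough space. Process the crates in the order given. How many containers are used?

6 containers

Put 3 m³ in container 1; 17 m³ remain.
Put 14 m³ in container 1; 3 m³ remain.
Put 6 m³ in container 2; 14 m³ remain.
Put 12 m³ in container 2; 2 m³ remain.
Put 12 m³ in container 3; 8 m³ remain.
Put 13 m³ in container 4; 7 m³ remain.
Put 4 m³ in container 3; 4 m³ remain.
Put 2 m³ in container 1; 1 m³ remain.
Put 15 m³ in container 5; 5 m³ remain.
Put 11 m³ in container 6; 9 m³ remain.
Final containers: [3,14,2] [6,12] [12,4] [13] [15] [11].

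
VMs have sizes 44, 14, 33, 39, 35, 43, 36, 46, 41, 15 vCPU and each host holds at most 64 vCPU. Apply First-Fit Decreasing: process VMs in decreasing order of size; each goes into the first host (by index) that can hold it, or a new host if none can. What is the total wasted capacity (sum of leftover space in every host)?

166

Sorted descending: 46, 44, 43, 41, 39, 36, 35, 33, 15, 14.
Put 46 vCPU in host 1; 18 vCPU remain.
Put 44 vCPU in host 2; 20 vCPU remain.
Put 43 vCPU in host 3; 21 vCPU remain.
Put 41 vCPU in host 4; 23 vCPU remain.
Put 39 vCPU in host 5; 25 vCPU remain.
Put 36 vCPU in host 6; 28 vCPU remain.
Put 35 vCPU in host 7; 29 vCPU remain.
Put 33 vCPU in host 8; 31 vCPU remain.
Put 15 vCPU in host 1; 3 vCPU remain.
Put 14 vCPU in host 2; 6 vCPU remain.
8 hosts × 64 vCPU = 512 vCPU; used 346 vCPU; unused 166 vCPU.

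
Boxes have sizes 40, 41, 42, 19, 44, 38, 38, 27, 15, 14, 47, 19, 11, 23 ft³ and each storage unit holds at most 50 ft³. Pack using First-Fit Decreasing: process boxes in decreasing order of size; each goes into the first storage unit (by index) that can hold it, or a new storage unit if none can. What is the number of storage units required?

10

Sorted descending: 47, 44, 42, 41, 40, 38, 38, 27, 23, 19, 19, 15, 14, 11.
47 ft³ → storage unit 1 (remaining 3 ft³)
44 ft³ → storage unit 2 (remaining 6 ft³)
42 ft³ → storage unit 3 (remaining 8 ft³)
41 ft³ → storage unit 4 (remaining 9 ft³)
40 ft³ → storage unit 5 (remaining 10 ft³)
38 ft³ → storage unit 6 (remaining 12 ft³)
38 ft³ → storage unit 7 (remaining 12 ft³)
27 ft³ → storage unit 8 (remaining 23 ft³)
23 ft³ → storage unit 8 (remaining 0 ft³)
19 ft³ → storage unit 9 (remaining 31 ft³)
19 ft³ → storage unit 9 (remaining 12 ft³)
15 ft³ → storage unit 10 (remaining 35 ft³)
14 ft³ → storage unit 10 (remaining 21 ft³)
11 ft³ → storage unit 6 (remaining 1 ft³)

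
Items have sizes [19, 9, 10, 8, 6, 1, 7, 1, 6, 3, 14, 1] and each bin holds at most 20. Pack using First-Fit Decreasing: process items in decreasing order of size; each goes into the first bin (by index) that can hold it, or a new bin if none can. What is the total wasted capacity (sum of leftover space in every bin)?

Sorted descending: 19, 14, 10, 9, 8, 7, 6, 6, 3, 1, 1, 1.
bin 1: place 19, 1 left
bin 2: place 14, 6 left
bin 3: place 10, 10 left
bin 3: place 9, 1 left
bin 4: place 8, 12 left
bin 4: place 7, 5 left
bin 2: place 6, 0 left
bin 5: place 6, 14 left
bin 4: place 3, 2 left
bin 1: place 1, 0 left
bin 3: place 1, 0 left
bin 4: place 1, 1 left
5 bins × 20 = 100; used 85; unused 15.

15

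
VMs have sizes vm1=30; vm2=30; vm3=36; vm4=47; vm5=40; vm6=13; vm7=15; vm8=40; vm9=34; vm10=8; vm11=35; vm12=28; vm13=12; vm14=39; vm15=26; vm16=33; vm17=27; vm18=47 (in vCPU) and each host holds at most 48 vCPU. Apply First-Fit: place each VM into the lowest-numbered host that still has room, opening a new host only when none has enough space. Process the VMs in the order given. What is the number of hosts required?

14

Put vm1 (30 vCPU) in host 1; 18 vCPU remain.
Put vm2 (30 vCPU) in host 2; 18 vCPU remain.
Put vm3 (36 vCPU) in host 3; 12 vCPU remain.
Put vm4 (47 vCPU) in host 4; 1 vCPU remain.
Put vm5 (40 vCPU) in host 5; 8 vCPU remain.
Put vm6 (13 vCPU) in host 1; 5 vCPU remain.
Put vm7 (15 vCPU) in host 2; 3 vCPU remain.
Put vm8 (40 vCPU) in host 6; 8 vCPU remain.
Put vm9 (34 vCPU) in host 7; 14 vCPU remain.
Put vm10 (8 vCPU) in host 3; 4 vCPU remain.
Put vm11 (35 vCPU) in host 8; 13 vCPU remain.
Put vm12 (28 vCPU) in host 9; 20 vCPU remain.
Put vm13 (12 vCPU) in host 7; 2 vCPU remain.
Put vm14 (39 vCPU) in host 10; 9 vCPU remain.
Put vm15 (26 vCPU) in host 11; 22 vCPU remain.
Put vm16 (33 vCPU) in host 12; 15 vCPU remain.
Put vm17 (27 vCPU) in host 13; 21 vCPU remain.
Put vm18 (47 vCPU) in host 14; 1 vCPU remain.
Final hosts: [30,13] [30,15] [36,8] [47] [40] [40] [34,12] [35] [28] [39] [26] [33] [27] [47].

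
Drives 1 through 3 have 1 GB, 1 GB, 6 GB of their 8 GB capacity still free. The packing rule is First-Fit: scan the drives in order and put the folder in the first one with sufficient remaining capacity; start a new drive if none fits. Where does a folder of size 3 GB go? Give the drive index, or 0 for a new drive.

3

Drives with room: drive 3 (6 GB).
The first with room is drive 3.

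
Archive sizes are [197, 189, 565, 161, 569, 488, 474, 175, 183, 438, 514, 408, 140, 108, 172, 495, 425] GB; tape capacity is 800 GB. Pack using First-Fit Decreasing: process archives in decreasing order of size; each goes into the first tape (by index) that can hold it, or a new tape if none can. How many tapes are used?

9 tapes

Sorted descending: 569, 565, 514, 495, 488, 474, 438, 425, 408, 197, 189, 183, 175, 172, 161, 140, 108.
Put 569 GB in tape 1; 231 GB remain.
Put 565 GB in tape 2; 235 GB remain.
Put 514 GB in tape 3; 286 GB remain.
Put 495 GB in tape 4; 305 GB remain.
Put 488 GB in tape 5; 312 GB remain.
Put 474 GB in tape 6; 326 GB remain.
Put 438 GB in tape 7; 362 GB remain.
Put 425 GB in tape 8; 375 GB remain.
Put 408 GB in tape 9; 392 GB remain.
Put 197 GB in tape 1; 34 GB remain.
Put 189 GB in tape 2; 46 GB remain.
Put 183 GB in tape 3; 103 GB remain.
Put 175 GB in tape 4; 130 GB remain.
Put 172 GB in tape 5; 140 GB remain.
Put 161 GB in tape 6; 165 GB remain.
Put 140 GB in tape 5; 0 GB remain.
Put 108 GB in tape 4; 22 GB remain.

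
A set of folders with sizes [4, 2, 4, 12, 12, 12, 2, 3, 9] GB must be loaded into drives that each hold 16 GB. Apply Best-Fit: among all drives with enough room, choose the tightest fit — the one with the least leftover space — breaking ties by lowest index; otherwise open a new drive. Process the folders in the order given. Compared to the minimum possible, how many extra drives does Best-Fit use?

Best-Fit: [4,2,4] [12,2] [12,3] [12] [9] → 5 drives.
Total size 60 GB; any packing needs at least ⌈60/16⌉ = 4 drives.
An optimal packing achieves that bound: [12,4] [12,4] [12,3] [9,2,2] → 4 drives.
Excess: 5 − 4 = 1.

1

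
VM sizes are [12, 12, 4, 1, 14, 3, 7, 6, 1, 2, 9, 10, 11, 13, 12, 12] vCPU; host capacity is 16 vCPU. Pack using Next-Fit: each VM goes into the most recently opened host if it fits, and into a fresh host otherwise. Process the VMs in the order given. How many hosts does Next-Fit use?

host 1: place 12 vCPU, 4 vCPU left
host 2: place 12 vCPU, 4 vCPU left
host 2: place 4 vCPU, 0 vCPU left
host 3: place 1 vCPU, 15 vCPU left
host 3: place 14 vCPU, 1 vCPU left
host 4: place 3 vCPU, 13 vCPU left
host 4: place 7 vCPU, 6 vCPU left
host 4: place 6 vCPU, 0 vCPU left
host 5: place 1 vCPU, 15 vCPU left
host 5: place 2 vCPU, 13 vCPU left
host 5: place 9 vCPU, 4 vCPU left
host 6: place 10 vCPU, 6 vCPU left
host 7: place 11 vCPU, 5 vCPU left
host 8: place 13 vCPU, 3 vCPU left
host 9: place 12 vCPU, 4 vCPU left
host 10: place 12 vCPU, 4 vCPU left
Final hosts: [12] [12,4] [1,14] [3,7,6] [1,2,9] [10] [11] [13] [12] [12].

10 hosts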